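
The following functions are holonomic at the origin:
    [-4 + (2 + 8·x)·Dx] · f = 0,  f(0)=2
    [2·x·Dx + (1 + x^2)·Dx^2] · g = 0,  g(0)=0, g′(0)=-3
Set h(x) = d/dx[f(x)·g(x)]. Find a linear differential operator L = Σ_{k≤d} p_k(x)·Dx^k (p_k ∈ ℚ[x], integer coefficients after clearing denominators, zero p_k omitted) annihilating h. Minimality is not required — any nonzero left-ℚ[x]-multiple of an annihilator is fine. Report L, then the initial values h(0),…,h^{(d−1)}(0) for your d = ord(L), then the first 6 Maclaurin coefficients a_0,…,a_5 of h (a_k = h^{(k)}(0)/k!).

f: a_k = 2, 4, -4, 8, -20, 56, …
g: a_k = 0, -3, 0, 1, 0, -3/5, …
f·g: L₀ = L_f ⊗_s L_g, ord ≤ 1·2.
Differentiate: ansatz ord ≤ ord L₀ ⇒ L.
L = (-10 + 40·x + 98·x^2 - 24·x^3 - 12·x^4) + (13 + 66·x + 117·x^2 + 226·x^3 - 84·x^4 - 48·x^5)·Dx + (3 + 23·x + 42·x^2 - x^3 + 23·x^4 - 24·x^5 - 16·x^6)·Dx^2  (order 2).
h: a_k = -6, -24, 42, -80, 274, -4872/5, …
ICs: h(0) = -6, h′(0) = -24.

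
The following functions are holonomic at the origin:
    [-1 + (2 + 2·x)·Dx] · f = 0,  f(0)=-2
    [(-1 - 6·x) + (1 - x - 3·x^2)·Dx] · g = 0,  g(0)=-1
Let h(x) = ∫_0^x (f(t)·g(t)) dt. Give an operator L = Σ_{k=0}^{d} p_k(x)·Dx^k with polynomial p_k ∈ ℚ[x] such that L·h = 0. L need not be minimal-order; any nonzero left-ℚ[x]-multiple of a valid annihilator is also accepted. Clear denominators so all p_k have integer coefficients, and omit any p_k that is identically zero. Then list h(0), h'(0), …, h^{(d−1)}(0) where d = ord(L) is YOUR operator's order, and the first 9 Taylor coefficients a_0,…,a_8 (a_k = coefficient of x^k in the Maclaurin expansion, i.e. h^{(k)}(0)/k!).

f: a_k = -2, -1, 1/4, -1/8, 5/64, -7/128, 21/512, -33/1024, 429/16384, …
g: a_k = -1, -1, -4, -7, -19, -40, -97, -217, -508, …
h₀=f·g: eliminate ⇒ L₀, order ≤ 1·1.
Integrate: L := L₀·Dx.
L = (3 + 13·x + 9·x^2)·Dx + (-2 + 8·x^2 + 6·x^3)·Dx^2  (order 2).
h: a_k = 0, 2, 3/2, 35/12, 143/32, 2819/320, 12509/768, 117671/3584, 535591/8192, …
ICs: h(0) = 0, h′(0) = 2.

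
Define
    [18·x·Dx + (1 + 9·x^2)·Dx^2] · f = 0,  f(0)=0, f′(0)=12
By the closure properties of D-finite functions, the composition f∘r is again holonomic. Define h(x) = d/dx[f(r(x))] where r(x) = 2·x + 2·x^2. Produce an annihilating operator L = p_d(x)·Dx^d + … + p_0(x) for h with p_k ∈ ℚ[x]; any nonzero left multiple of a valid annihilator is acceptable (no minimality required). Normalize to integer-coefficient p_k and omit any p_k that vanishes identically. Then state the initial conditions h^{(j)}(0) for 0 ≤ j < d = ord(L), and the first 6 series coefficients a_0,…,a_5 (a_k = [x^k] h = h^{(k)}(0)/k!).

L = (-2 + 72·x + 288·x^2 + 432·x^3 + 216·x^4) + (1 + 2·x + 36·x^2 + 144·x^3 + 180·x^4 + 72·x^5)·Dx  (order 1).
h: a_k = 24, 48, -864, -3456, 26784, 184896, …
ICs: h(0) = 24.

f: a_k = 0, 12, 0, -36, 0, 972/5, …
Substitute x→r, Dx→(1/r')Dx; clear ⇒ L₀.
Differentiate: ansatz ord ≤ ord L₀ ⇒ L.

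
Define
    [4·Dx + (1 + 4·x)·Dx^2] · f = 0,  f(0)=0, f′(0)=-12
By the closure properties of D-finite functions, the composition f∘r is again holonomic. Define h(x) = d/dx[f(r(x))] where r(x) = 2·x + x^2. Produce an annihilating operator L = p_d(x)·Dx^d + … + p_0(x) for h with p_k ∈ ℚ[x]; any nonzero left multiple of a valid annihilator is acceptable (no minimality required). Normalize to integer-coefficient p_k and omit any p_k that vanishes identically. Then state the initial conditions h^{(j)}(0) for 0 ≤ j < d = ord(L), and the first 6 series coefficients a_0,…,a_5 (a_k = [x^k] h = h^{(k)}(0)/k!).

L = (7 + 8·x + 4·x^2) + (1 + 9·x + 12·x^2 + 4·x^3)·Dx  (order 1).
h: a_k = -24, 168, -1248, 9312, -69504, 518784, …
ICs: h(0) = -24.

f: a_k = 0, -12, 24, -64, 192, -3072/5, …
Substitute x→r, Dx→(1/r')Dx; clear ⇒ L₀.
h₀' ⇒ L via d/dx closure of L₀.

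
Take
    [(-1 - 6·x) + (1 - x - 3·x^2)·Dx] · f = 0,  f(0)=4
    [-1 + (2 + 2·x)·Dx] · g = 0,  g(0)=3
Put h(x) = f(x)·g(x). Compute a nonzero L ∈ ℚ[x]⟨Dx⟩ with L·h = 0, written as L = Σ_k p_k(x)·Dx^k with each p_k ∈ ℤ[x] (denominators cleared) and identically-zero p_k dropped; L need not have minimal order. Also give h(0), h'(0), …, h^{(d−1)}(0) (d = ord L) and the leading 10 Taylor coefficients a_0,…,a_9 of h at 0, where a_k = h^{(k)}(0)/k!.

f: a_k = 4, 4, 16, 28, 76, 160, 388, 868, 2032, 4636, …
g: a_k = 3, 3/2, -3/8, 3/16, -15/128, 21/256, -63/1024, 99/2048, -1287/32768, 2145/65536, …
Product ⇒ symmetric product L₀, ord ≤ 1.
L = (3 + 13·x + 9·x^2) + (-2 + 8·x^2 + 6·x^3)·Dx  (order 1).
h: a_k = 12, 18, 105/2, 429/4, 8457/32, 37527/64, 353013/256, 1606773/512, 59596329/8192, 273445011/16384, …
ICs: h(0) = 12.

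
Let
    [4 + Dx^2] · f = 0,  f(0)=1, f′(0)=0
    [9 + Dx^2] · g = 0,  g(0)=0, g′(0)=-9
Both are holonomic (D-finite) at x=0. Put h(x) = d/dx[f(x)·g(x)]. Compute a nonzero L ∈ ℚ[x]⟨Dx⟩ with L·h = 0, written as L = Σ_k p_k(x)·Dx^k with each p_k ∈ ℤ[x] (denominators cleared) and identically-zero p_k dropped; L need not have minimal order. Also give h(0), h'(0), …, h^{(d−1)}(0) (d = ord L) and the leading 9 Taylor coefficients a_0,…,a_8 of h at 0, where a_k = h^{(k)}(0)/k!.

L = 25 + 26·Dx^2 + Dx^4  (order 4).
h: a_k = -9, 0, 189/2, 0, -1563/8, 0, 13021/80, 0, -46503/640, …
ICs: h(0) = -9, h′(0) = 0, h′′(0) = 189, h′′′(0) = 0.

f: a_k = 1, 0, -2, 0, 2/3, 0, -4/45, 0, 2/315, …
g: a_k = 0, -9, 0, 27/2, 0, -243/40, 0, 729/560, 0, …
Sym-product of L_f,L_g gives L₀ (≤ ord 4).
Differentiate: ansatz ord ≤ ord L₀ ⇒ L.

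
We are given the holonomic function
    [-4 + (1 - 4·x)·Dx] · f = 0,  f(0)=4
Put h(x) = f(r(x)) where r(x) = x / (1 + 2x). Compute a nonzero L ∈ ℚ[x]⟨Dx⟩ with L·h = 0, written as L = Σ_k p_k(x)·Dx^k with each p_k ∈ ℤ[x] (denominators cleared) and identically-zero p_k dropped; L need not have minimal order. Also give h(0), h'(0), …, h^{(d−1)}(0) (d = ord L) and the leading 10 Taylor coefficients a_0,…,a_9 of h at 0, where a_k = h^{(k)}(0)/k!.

L = 4 + (-1 + 4·x^2)·Dx  (order 1).
h: a_k = 4, 16, 32, 64, 128, 256, 512, 1024, 2048, 4096, …
ICs: h(0) = 4.

f: a_k = 4, 16, 64, 256, 1024, 4096, 16384, 65536, 262144, 1048576, …
L₀ from L_f via x↦r, Dx↦r'^{-1}Dx.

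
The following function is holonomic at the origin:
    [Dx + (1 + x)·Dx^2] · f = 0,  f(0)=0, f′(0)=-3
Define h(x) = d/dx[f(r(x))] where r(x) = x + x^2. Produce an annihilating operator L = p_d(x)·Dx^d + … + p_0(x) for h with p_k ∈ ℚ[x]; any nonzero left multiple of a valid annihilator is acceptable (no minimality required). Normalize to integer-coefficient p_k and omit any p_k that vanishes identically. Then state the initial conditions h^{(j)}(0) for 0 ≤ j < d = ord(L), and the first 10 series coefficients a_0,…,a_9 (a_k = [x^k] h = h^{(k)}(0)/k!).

L = (-1 + 2·x + 2·x^2) + (1 + 3·x + 3·x^2 + 2·x^3)·Dx  (order 1).
h: a_k = -3, -3, 6, -3, -3, 6, -3, -3, 6, -3, …
ICs: h(0) = -3.

f: a_k = 0, -3, 3/2, -1, 3/4, -3/5, 1/2, -3/7, 3/8, -1/3, …
f∘r: x↦r, Dx↦Dx/r' in L_f ⇒ L₀.
Derive L from L₀ (diff closure).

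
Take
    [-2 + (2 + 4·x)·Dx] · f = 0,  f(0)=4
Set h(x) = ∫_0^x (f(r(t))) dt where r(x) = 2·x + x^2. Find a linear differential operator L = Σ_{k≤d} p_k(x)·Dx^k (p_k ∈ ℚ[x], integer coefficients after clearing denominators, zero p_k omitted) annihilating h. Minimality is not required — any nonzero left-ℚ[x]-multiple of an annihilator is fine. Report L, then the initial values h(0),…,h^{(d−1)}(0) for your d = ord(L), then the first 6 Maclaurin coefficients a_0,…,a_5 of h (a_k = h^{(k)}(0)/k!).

f: a_k = 4, 4, -2, 2, -5/2, 7/2, …
h₀=f(r): pull back L_f along r ⇒ L₀.
∫: right-multiply L₀ by Dx.
L = (-2 - 2·x)·Dx + (1 + 4·x + 2·x^2)·Dx^2  (order 2).
h: a_k = 0, 4, 4, -4/3, 2, -18/5, …
ICs: h(0) = 0, h′(0) = 4.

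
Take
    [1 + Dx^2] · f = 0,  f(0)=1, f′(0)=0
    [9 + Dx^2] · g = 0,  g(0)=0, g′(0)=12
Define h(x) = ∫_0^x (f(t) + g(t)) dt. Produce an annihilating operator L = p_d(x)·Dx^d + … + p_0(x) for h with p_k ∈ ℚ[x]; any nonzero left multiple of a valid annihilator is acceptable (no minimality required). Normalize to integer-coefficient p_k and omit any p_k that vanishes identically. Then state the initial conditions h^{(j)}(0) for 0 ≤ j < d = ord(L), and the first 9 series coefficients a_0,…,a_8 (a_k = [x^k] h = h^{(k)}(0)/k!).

f: a_k = 1, 0, -1/2, 0, 1/24, 0, -1/720, 0, 1/40320, …
g: a_k = 0, 12, 0, -18, 0, 81/10, 0, -243/140, 0, …
h₀=f+g: left-lcm gives L₀, ord ≤ 4.
∫: right-multiply L₀ by Dx.
L = 9·Dx + 10·Dx^3 + Dx^5  (order 5).
h: a_k = 0, 1, 6, -1/6, -9/2, 1/120, 27/20, -1/5040, -243/1120, …
ICs: h(0) = 0, h′(0) = 1, h′′(0) = 12, h′′′(0) = -1, h′′′′(0) = -108.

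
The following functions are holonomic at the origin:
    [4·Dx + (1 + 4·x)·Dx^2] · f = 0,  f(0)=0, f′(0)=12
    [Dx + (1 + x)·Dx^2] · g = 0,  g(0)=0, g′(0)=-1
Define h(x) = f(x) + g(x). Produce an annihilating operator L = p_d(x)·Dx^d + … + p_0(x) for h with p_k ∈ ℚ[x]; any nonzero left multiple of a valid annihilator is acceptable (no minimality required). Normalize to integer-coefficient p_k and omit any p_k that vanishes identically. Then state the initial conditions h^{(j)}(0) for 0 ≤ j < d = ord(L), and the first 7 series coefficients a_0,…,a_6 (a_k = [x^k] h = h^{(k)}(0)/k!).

f: a_k = 0, 12, -24, 64, -192, 3072/5, -2048, …
g: a_k = 0, -1, 1/2, -1/3, 1/4, -1/5, 1/6, …
Sum ⇒ L₀ = lclm(L_f,L_g) in ℚ(x)⟨Dx⟩.
L = 8·Dx + (10 + 16·x)·Dx^2 + (1 + 5·x + 4·x^2)·Dx^3  (order 3).
h: a_k = 0, 11, -47/2, 191/3, -767/4, 3071/5, -12287/6, …
ICs: h(0) = 0, h′(0) = 11, h′′(0) = -47.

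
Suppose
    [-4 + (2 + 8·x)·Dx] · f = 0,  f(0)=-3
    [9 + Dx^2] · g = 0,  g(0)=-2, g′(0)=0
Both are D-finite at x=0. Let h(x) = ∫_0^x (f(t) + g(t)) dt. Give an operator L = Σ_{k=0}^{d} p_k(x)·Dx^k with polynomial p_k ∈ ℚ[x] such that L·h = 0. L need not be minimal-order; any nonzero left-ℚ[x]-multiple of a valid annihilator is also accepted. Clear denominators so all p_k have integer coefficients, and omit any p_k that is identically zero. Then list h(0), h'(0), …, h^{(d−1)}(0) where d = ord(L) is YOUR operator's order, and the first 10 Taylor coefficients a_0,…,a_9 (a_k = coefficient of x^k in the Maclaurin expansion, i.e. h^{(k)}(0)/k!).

L = (-378 - 1296·x - 2592·x^2)·Dx + (45 + 828·x + 3888·x^2 + 5184·x^3)·Dx^2 + (-42 - 144·x - 288·x^2)·Dx^3 + (5 + 92·x + 432·x^2 + 576·x^3)·Dx^4  (order 4).
h: a_k = 0, -5, -3, 5, -3, 93/20, -14, 10161/280, -99, 640559/2240, …
ICs: h(0) = 0, h′(0) = -5, h′′(0) = -6, h′′′(0) = 30.

f: a_k = -3, -6, 6, -12, 30, -84, 252, -792, 2574, -8580, …
g: a_k = -2, 0, 9, 0, -27/4, 0, 81/40, 0, -729/2240, 0, …
Sum ⇒ L₀ = lclm(L_f,L_g) in ℚ(x)⟨Dx⟩.
Integrate: L := L₀·Dx.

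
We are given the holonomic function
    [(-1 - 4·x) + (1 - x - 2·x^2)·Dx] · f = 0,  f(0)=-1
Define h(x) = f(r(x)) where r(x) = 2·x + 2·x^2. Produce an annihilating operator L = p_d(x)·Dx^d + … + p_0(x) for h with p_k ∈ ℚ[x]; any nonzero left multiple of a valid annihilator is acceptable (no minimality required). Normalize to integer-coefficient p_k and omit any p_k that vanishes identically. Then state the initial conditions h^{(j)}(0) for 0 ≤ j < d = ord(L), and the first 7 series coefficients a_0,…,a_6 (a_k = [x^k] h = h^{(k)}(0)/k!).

L = (2 + 20·x + 48·x^2 + 32·x^3) + (-1 + 2·x + 10·x^2 + 16·x^3 + 8·x^4)·Dx  (order 1).
h: a_k = -1, -2, -14, -64, -308, -1496, -7208, …
ICs: h(0) = -1.

f: a_k = -1, -1, -3, -5, -11, -21, -43, …
Substitute x→r, Dx→(1/r')Dx; clear ⇒ L₀.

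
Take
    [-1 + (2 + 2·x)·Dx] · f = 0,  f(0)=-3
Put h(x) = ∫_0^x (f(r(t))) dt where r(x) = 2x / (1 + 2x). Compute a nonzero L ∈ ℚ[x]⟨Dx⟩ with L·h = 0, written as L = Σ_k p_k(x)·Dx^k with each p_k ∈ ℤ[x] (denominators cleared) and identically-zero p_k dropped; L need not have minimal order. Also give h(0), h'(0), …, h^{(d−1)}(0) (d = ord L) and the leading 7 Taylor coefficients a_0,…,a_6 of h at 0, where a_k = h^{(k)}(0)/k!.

L = -Dx + (1 + 6·x + 8·x^2)·Dx^2  (order 2).
h: a_k = 0, -3, -3/2, 5/2, -39/8, 423/40, -399/16, …
ICs: h(0) = 0, h′(0) = -3.

f: a_k = -3, -3/2, 3/8, -3/16, 15/128, -21/256, 63/1024, …
f∘r: x↦r, Dx↦Dx/r' in L_f ⇒ L₀.
h=∫h₀ ⇒ L = L₀·Dx.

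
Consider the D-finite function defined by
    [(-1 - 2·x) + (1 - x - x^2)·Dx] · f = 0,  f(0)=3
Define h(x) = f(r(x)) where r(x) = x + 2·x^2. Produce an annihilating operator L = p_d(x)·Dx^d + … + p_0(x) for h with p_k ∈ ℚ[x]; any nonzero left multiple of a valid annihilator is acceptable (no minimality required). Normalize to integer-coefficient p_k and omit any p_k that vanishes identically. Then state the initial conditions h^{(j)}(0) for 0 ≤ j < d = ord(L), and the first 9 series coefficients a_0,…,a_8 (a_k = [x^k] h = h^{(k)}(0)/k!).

f: a_k = 3, 3, 6, 9, 15, 24, 39, 63, 102, …
Change of var in L_f (x↦r) gives L₀.
L = (1 + 6·x + 12·x^2 + 16·x^3) + (-1 + x + 3·x^2 + 4·x^3 + 4·x^4)·Dx  (order 1).
h: a_k = 3, 3, 12, 33, 93, 252, 711, 1971, 5484, …
ICs: h(0) = 3.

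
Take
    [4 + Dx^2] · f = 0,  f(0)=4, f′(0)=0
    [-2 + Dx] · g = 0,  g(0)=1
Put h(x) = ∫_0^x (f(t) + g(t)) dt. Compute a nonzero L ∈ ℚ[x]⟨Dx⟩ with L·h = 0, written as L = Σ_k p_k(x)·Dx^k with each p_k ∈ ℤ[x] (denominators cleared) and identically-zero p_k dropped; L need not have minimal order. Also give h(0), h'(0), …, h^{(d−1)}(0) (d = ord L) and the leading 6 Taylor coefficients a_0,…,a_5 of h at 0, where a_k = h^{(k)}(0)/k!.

f: a_k = 4, 0, -8, 0, 8/3, 0, …
g: a_k = 1, 2, 2, 4/3, 2/3, 4/15, …
Sum ⇒ L₀ = lclm(L_f,L_g) in ℚ(x)⟨Dx⟩.
h=∫h₀ ⇒ L = L₀·Dx.
L = -8·Dx + 4·Dx^2 - 2·Dx^3 + Dx^4  (order 4).
h: a_k = 0, 5, 1, -2, 1/3, 2/3, …
ICs: h(0) = 0, h′(0) = 5, h′′(0) = 2, h′′′(0) = -12.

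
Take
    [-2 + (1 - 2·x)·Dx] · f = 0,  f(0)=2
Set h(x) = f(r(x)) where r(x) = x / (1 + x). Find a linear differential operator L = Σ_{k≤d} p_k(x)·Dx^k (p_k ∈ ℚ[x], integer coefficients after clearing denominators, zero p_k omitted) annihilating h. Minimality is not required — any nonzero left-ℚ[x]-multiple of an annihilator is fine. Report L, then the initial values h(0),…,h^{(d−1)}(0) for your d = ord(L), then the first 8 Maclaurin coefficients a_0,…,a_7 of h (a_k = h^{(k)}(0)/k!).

f: a_k = 2, 4, 8, 16, 32, 64, 128, 256, …
Change of var in L_f (x↦r) gives L₀.
L = 2 + (-1 + x^2)·Dx  (order 1).
h: a_k = 2, 4, 4, 4, 4, 4, 4, 4, …
ICs: h(0) = 2.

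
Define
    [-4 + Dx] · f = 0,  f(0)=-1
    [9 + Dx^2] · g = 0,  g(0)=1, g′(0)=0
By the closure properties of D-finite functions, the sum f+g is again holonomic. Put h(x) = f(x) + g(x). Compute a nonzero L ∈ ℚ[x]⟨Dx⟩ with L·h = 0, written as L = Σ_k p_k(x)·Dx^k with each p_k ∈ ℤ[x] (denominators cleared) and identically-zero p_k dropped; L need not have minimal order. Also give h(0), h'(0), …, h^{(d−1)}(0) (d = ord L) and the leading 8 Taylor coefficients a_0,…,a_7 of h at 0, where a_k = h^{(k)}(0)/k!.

L = -36 + 9·Dx - 4·Dx^2 + Dx^3  (order 3).
h: a_k = 0, -4, -25/2, -32/3, -175/24, -128/15, -965/144, -1024/315, …
ICs: h(0) = 0, h′(0) = -4, h′′(0) = -25.

f: a_k = -1, -4, -8, -32/3, -32/3, -128/15, -256/45, -1024/315, …
g: a_k = 1, 0, -9/2, 0, 27/8, 0, -81/80, 0, …
f+g: L₀ = lclm(L_f,L_g), ord ≤ 1+2.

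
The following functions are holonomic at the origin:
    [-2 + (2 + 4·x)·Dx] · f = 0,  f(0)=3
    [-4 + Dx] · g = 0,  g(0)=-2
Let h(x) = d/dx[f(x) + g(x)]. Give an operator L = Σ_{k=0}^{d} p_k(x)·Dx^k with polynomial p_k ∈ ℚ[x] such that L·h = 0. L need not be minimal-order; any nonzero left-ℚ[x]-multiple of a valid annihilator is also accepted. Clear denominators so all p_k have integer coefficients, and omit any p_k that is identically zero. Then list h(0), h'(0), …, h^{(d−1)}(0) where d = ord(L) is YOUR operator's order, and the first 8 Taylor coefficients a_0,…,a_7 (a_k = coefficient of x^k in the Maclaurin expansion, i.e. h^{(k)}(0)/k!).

f: a_k = 3, 3, -3/2, 3/2, -15/8, 21/8, -63/16, 99/16, …
g: a_k = -2, -8, -16, -64/3, -64/3, -256/15, -512/45, -2048/315, …
h₀=f+g: left-lcm gives L₀, ord ≤ 2.
Derive L from L₀ (diff closure).
L = (-28 - 32·x) + (-13 - 64·x - 64·x^2)·Dx + (5 + 18·x + 16·x^2)·Dx^2  (order 2).
h: a_k = -5, -35, -119/2, -557/6, -1733/24, -11027/120, -1583/720, -536477/5040, …
ICs: h(0) = -5, h′(0) = -35.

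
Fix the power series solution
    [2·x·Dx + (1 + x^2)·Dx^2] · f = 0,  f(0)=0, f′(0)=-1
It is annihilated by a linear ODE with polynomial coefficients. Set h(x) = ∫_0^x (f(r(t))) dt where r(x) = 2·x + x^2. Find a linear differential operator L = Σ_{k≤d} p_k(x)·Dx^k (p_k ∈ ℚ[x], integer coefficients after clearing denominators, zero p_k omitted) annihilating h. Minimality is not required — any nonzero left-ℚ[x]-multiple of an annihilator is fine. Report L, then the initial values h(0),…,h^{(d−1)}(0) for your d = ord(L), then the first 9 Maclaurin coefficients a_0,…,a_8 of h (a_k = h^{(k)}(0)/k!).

f: a_k = 0, -1, 0, 1/3, 0, -1/5, 0, 1/7, 0, …
h₀=f(r): pull back L_f along r ⇒ L₀.
Integrate: L := L₀·Dx.
L = (-1 + 8·x + 16·x^2 + 12·x^3 + 3·x^4)·Dx^2 + (1 + x + 4·x^2 + 8·x^3 + 5·x^4 + x^5)·Dx^3  (order 3).
h: a_k = 0, 0, -1, -1/3, 2/3, 4/5, -11/15, -47/21, 2/7, …
ICs: h(0) = 0, h′(0) = 0, h′′(0) = -2.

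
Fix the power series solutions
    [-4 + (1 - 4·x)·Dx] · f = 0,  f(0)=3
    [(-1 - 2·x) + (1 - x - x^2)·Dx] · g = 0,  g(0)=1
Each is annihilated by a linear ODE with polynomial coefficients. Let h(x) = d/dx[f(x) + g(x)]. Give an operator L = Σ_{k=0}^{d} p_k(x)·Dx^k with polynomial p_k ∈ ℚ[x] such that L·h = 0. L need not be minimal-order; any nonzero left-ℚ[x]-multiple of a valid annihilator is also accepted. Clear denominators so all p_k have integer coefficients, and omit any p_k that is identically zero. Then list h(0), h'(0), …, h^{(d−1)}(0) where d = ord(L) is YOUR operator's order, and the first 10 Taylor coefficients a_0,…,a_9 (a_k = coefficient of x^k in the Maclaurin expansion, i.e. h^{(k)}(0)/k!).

L = (120 + 192·x + 432·x^2 - 96·x^3 + 96·x^4) + (-39 - 48·x + 210·x^2 + 252·x^3 - 48·x^4 + 96·x^5)·Dx + (2 - x - 42·x^2 + 54·x^3 + 7·x^4 + 16·x^6)·Dx^2  (order 2).
h: a_k = 13, 100, 585, 3092, 15400, 73806, 344211, 1573136, 7078383, 31458170, …
ICs: h(0) = 13, h′(0) = 100.

f: a_k = 3, 12, 48, 192, 768, 3072, 12288, 49152, 196608, 786432, …
g: a_k = 1, 1, 2, 3, 5, 8, 13, 21, 34, 55, …
h₀=f+g: left-lcm gives L₀, ord ≤ 2.
h₀' ⇒ L via d/dx closure of L₀.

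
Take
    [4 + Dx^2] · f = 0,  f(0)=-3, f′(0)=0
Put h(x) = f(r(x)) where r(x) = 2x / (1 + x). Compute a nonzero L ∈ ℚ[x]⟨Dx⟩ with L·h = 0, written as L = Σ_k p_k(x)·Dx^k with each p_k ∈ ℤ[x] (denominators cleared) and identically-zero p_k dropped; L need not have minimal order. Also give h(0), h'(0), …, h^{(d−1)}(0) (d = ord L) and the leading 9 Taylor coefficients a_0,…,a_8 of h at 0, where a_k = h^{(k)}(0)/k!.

f: a_k = -3, 0, 6, 0, -2, 0, 4/15, 0, -2/105, …
h₀=f(r): pull back L_f along r ⇒ L₀.
L = 16 + (2 + 6·x + 6·x^2 + 2·x^3)·Dx + (1 + 4·x + 6·x^2 + 4·x^3 + x^4)·Dx^2  (order 2).
h: a_k = -3, 0, 24, -48, 40, 32, -2744/15, 1968/5, -12568/21, …
ICs: h(0) = -3, h′(0) = 0.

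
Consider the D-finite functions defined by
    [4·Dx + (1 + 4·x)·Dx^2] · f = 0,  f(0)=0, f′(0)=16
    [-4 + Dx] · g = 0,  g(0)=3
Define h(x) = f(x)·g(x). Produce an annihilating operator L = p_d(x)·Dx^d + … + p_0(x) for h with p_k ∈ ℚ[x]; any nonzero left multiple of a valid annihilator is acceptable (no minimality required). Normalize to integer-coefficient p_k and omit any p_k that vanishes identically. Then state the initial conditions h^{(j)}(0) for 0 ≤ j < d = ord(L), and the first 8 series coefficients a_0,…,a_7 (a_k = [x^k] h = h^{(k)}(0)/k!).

f: a_k = 0, 16, -32, 256/3, -256, 4096/5, -8192/3, 65536/7, …
g: a_k = 3, 12, 24, 32, 32, 128/5, 256/15, 1024/105, …
L₀ := L_f ⊗_s L_g (sym. prod.), ord ≤ 2.
L = 64·x + (-4 - 32·x)·Dx + (1 + 4·x)·Dx^2  (order 2).
h: a_k = 0, 48, 96, 256, 0, 4608/5, -7168/3, 188416/21, …
ICs: h(0) = 0, h′(0) = 48.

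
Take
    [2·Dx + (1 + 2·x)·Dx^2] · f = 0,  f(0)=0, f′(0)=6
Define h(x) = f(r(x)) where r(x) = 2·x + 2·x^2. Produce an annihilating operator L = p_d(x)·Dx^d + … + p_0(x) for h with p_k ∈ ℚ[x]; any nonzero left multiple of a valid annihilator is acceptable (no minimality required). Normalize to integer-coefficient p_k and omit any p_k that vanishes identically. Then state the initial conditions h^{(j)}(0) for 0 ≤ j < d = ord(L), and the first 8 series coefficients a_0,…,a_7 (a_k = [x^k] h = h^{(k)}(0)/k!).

f: a_k = 0, 6, -6, 8, -12, 96/5, -32, 384/7, …
h₀=f(r): pull back L_f along r ⇒ L₀.
L = 2·Dx + (1 + 2·x)·Dx^2  (order 2).
h: a_k = 0, 12, -12, 16, -24, 192/5, -64, 768/7, …
ICs: h(0) = 0, h′(0) = 12.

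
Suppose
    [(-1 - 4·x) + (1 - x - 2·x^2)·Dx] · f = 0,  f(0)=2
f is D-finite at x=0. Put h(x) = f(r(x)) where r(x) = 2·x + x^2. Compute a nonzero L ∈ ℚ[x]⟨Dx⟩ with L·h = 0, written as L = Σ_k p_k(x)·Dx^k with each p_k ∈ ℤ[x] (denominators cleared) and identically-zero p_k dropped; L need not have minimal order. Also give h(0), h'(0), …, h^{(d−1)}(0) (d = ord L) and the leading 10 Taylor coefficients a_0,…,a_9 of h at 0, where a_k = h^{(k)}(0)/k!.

L = (2 + 16·x + 8·x^2) + (-1 + 3·x + 6·x^2 + 2·x^3)·Dx  (order 1).
h: a_k = 2, 4, 26, 104, 478, 2108, 9402, 41808, 186054, 827812, …
ICs: h(0) = 2.

f: a_k = 2, 2, 6, 10, 22, 42, 86, 170, 342, 682, …
Substitute x→r, Dx→(1/r')Dx; clear ⇒ L₀.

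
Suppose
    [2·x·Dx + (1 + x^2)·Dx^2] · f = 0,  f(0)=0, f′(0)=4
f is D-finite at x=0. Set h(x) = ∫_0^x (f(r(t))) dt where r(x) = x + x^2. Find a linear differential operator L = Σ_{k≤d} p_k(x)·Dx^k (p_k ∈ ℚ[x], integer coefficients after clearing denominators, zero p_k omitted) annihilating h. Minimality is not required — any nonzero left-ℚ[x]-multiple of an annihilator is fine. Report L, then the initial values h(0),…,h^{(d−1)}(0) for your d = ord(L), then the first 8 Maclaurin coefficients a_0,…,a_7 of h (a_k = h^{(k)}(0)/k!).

L = (-2 + 2·x + 8·x^2 + 12·x^3 + 6·x^4)·Dx^2 + (1 + 2·x + x^2 + 4·x^3 + 5·x^4 + 2·x^5)·Dx^3  (order 3).
h: a_k = 0, 0, 2, 4/3, -1/3, -4/5, -8/15, 8/21, …
ICs: h(0) = 0, h′(0) = 0, h′′(0) = 4.

f: a_k = 0, 4, 0, -4/3, 0, 4/5, 0, -4/7, …
Substitute x→r, Dx→(1/r')Dx; clear ⇒ L₀.
h=∫₀ˣh₀: take L = L₀·Dx.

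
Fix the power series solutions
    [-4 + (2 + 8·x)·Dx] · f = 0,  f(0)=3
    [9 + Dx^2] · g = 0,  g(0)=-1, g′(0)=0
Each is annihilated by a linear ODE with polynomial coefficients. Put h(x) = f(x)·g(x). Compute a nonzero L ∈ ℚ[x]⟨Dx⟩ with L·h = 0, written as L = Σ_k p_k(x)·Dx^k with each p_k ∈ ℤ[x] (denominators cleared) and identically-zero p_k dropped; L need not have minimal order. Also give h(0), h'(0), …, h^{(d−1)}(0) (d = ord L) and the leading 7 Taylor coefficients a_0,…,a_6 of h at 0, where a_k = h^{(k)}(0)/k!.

f: a_k = 3, 6, -6, 12, -30, 84, -252, …
g: a_k = -1, 0, 9/2, 0, -27/8, 0, 81/80, …
Sym-product of L_f,L_g gives L₀ (≤ ord 2).
L = (21 + 72·x + 144·x^2) + (-4 - 16·x)·Dx + (1 + 8·x + 16·x^2)·Dx^2  (order 2).
h: a_k = -3, -6, 39/2, 15, -57/8, -201/4, 11223/80, …
ICs: h(0) = -3, h′(0) = -6.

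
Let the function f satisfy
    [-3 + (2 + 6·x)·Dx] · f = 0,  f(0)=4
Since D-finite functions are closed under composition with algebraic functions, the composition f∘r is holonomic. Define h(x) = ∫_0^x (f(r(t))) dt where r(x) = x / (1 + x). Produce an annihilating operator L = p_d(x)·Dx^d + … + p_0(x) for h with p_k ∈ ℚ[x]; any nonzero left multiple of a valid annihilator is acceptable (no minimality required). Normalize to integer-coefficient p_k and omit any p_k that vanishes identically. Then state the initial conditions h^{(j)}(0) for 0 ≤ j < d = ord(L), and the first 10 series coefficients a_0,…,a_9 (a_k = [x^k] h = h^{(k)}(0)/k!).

f: a_k = 4, 6, -9/2, 27/4, -405/32, 1701/64, -15309/256, 72171/512, -2814669/8192, 14073345/16384, …
L₀ from L_f via x↦r, Dx↦r'^{-1}Dx.
Integrate: L := L₀·Dx.
L = -3·Dx + (2 + 10·x + 8·x^2)·Dx^2  (order 2).
h: a_k = 0, 4, 3, -7/2, 87/16, -1677/160, 3023/128, -106305/1792, 658335/4096, -11301055/24576, …
ICs: h(0) = 0, h′(0) = 4.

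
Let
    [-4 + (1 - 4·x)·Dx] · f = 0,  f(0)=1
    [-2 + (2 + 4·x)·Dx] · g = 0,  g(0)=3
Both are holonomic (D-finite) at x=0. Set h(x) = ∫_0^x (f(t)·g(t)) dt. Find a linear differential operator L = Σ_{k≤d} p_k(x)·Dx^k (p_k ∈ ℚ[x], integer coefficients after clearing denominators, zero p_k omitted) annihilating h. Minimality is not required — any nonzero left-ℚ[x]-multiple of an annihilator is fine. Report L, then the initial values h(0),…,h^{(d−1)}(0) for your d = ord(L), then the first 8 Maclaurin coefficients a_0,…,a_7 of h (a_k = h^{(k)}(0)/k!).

L = (5 + 4·x)·Dx + (-1 + 2·x + 8·x^2)·Dx^2  (order 2).
h: a_k = 0, 3, 15/2, 39/2, 471/8, 7521/40, 10035/16, 240777/112, …
ICs: h(0) = 0, h′(0) = 3.

f: a_k = 1, 4, 16, 64, 256, 1024, 4096, 16384, …
g: a_k = 3, 3, -3/2, 3/2, -15/8, 21/8, -63/16, 99/16, …
h₀=f·g: eliminate ⇒ L₀, order ≤ 1·1.
∫: right-multiply L₀ by Dx.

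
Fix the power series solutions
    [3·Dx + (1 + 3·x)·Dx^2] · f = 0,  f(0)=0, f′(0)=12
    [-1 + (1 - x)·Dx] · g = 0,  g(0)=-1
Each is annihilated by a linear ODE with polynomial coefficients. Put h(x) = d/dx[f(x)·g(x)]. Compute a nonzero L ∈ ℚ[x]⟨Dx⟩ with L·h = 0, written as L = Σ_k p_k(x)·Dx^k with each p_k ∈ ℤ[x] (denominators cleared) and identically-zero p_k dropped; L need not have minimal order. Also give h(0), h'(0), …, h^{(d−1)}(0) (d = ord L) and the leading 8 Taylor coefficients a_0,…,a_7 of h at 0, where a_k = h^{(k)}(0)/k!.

f: a_k = 0, 12, -18, 36, -81, 972/5, -486, 8748/7, …
g: a_k = -1, -1, -1, -1, -1, -1, -1, -1, …
Product ⇒ symmetric product L₀, ord ≤ 2.
Derive L from L₀ (diff closure).
L = 12 + (-3 + 15·x)·Dx + (-1 - 2·x + 3·x^2)·Dx^2  (order 2).
h: a_k = -12, 12, -90, 204, -717, 10278/5, -31749/5, 664548/35, …
ICs: h(0) = -12, h′(0) = 12.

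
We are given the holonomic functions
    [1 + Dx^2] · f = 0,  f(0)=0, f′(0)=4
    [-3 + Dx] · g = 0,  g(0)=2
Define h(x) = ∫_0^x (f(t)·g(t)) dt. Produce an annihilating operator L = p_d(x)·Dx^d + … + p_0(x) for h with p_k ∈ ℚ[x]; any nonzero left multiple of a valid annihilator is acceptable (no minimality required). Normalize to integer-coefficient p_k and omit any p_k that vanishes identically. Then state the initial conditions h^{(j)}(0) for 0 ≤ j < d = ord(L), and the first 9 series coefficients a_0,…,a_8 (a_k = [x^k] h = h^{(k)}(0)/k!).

L = 10·Dx - 6·Dx^2 + Dx^3  (order 3).
h: a_k = 0, 0, 4, 8, 26/3, 32/5, 158/45, 52/35, 307/630, …
ICs: h(0) = 0, h′(0) = 0, h′′(0) = 8.

f: a_k = 0, 4, 0, -2/3, 0, 1/30, 0, -1/1260, 0, …
g: a_k = 2, 6, 9, 9, 27/4, 81/20, 81/40, 243/280, 729/2240, …
h₀=f·g: eliminate ⇒ L₀, order ≤ 2·1.
h=∫h₀ ⇒ L = L₀·Dx.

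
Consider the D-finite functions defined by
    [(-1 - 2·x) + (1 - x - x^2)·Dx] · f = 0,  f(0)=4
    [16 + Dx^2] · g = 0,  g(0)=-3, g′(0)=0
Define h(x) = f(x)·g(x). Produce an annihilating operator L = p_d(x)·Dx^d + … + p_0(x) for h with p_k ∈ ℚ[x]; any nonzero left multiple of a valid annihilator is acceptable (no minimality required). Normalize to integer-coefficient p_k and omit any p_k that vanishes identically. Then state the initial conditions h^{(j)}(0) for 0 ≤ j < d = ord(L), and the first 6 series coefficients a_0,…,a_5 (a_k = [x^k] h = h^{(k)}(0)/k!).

L = (-14 + 16·x + 16·x^2) + (2 + 4·x)·Dx + (-1 + x + x^2)·Dx^2  (order 2).
h: a_k = -12, -12, 72, 60, 4, 64, …
ICs: h(0) = -12, h′(0) = -12.

f: a_k = 4, 4, 8, 12, 20, 32, …
g: a_k = -3, 0, 24, 0, -32, 0, …
Product ⇒ symmetric product L₀, ord ≤ 2.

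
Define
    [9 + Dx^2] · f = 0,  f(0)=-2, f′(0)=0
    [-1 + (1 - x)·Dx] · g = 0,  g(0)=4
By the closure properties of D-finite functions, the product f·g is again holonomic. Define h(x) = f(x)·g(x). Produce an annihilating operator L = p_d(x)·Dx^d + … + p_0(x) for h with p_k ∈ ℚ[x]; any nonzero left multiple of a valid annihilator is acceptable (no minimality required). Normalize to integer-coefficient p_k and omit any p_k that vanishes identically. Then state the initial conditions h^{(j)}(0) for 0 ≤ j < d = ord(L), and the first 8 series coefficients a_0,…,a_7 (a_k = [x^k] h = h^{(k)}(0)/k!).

L = (-9 + 9·x) + 2·Dx + (-1 + x)·Dx^2  (order 2).
h: a_k = -8, -8, 28, 28, 1, 1, 91/10, 91/10, …
ICs: h(0) = -8, h′(0) = -8.

f: a_k = -2, 0, 9, 0, -27/4, 0, 81/40, 0, …
g: a_k = 4, 4, 4, 4, 4, 4, 4, 4, …
f·g: L₀ = L_f ⊗_s L_g, ord ≤ 2·1.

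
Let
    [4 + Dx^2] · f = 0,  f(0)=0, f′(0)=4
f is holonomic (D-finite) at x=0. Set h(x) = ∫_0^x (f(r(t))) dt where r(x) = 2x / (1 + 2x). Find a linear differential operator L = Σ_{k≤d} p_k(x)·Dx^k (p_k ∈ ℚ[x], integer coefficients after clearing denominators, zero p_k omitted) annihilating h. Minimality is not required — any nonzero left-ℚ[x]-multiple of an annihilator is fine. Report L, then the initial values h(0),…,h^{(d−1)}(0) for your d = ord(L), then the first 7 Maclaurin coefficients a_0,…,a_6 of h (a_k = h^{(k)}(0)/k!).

L = 16·Dx + (4 + 24·x + 48·x^2 + 32·x^3)·Dx^2 + (1 + 8·x + 24·x^2 + 32·x^3 + 16·x^4)·Dx^3  (order 3).
h: a_k = 0, 0, 4, -16/3, 8/3, 64/5, -2752/45, …
ICs: h(0) = 0, h′(0) = 0, h′′(0) = 8.

f: a_k = 0, 4, 0, -8/3, 0, 8/15, 0, …
Substitute x→r, Dx→(1/r')Dx; clear ⇒ L₀.
∫: right-multiply L₀ by Dx.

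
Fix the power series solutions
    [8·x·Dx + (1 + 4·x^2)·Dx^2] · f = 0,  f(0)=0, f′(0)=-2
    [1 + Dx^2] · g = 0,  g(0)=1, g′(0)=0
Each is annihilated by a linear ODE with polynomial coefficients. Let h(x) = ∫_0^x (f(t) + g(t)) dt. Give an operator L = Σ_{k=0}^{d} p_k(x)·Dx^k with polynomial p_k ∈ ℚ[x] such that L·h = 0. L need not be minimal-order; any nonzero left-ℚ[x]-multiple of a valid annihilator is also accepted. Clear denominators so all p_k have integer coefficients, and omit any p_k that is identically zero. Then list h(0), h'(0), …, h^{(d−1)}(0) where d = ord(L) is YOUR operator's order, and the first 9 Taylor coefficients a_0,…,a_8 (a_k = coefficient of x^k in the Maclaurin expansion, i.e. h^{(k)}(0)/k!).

f: a_k = 0, -2, 0, 8/3, 0, -32/5, 0, 128/7, 0, …
g: a_k = 1, 0, -1/2, 0, 1/24, 0, -1/720, 0, 1/40320, …
L₀ := lclm(L_f,L_g); ord L₀ ≤ 2+2.
Integrate: L := L₀·Dx.
L = (-376·x + 1600·x^3 + 128·x^5)·Dx^2 + (-7 + 76·x^2 + 432·x^4 + 64·x^6)·Dx^3 + (-376·x + 1600·x^3 + 128·x^5)·Dx^4 + (-7 + 76·x^2 + 432·x^4 + 64·x^6)·Dx^5  (order 5).
h: a_k = 0, 1, -1, -1/6, 2/3, 1/120, -16/15, -1/5040, 16/7, …
ICs: h(0) = 0, h′(0) = 1, h′′(0) = -2, h′′′(0) = -1, h′′′′(0) = 16.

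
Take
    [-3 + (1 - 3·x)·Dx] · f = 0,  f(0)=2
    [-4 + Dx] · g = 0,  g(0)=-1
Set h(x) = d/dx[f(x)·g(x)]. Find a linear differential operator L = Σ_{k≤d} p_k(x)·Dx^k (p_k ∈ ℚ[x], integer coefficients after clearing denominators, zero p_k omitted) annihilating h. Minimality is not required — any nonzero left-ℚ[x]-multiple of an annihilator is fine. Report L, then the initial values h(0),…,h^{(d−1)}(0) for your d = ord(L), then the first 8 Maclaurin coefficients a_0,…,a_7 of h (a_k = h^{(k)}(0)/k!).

L = (58 - 168·x + 144·x^2) + (-7 + 33·x - 36·x^2)·Dx  (order 1).
h: a_k = -14, -116, -586, -7288/3, -27586/3, -497572/15, -5226554/45, -17920784/45, …
ICs: h(0) = -14.

f: a_k = 2, 6, 18, 54, 162, 486, 1458, 4374, …
g: a_k = -1, -4, -8, -32/3, -32/3, -128/15, -256/45, -1024/315, …
h₀=f·g: eliminate ⇒ L₀, order ≤ 1·1.
h₀' ⇒ L via d/dx closure of L₀.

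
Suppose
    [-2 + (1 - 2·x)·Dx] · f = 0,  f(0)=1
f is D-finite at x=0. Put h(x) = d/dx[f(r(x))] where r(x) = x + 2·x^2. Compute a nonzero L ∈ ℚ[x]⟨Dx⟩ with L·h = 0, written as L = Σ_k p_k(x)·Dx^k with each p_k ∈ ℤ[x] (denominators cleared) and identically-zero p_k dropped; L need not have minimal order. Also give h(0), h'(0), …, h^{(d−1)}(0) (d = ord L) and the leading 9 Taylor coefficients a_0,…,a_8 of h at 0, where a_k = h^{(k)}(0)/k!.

L = (8 + 24·x + 48·x^2) + (-1 - 2·x + 12·x^2 + 16·x^3)·Dx  (order 1).
h: a_k = 2, 16, 72, 320, 1280, 4992, 18816, 69632, 253440, …
ICs: h(0) = 2.

f: a_k = 1, 2, 4, 8, 16, 32, 64, 128, 256, …
h₀=f(r): pull back L_f along r ⇒ L₀.
h=h₀': d/dx-closure on L₀ ⇒ L.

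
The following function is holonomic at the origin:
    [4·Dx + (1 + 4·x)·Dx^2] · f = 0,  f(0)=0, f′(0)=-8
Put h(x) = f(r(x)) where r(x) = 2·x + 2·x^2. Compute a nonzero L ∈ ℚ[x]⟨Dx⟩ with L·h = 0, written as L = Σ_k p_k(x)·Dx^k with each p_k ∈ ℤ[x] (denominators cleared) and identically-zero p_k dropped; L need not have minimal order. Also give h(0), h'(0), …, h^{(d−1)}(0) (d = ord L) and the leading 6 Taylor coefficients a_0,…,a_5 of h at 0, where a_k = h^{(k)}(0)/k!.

f: a_k = 0, -8, 16, -128/3, 128, -2048/5, …
L₀ from L_f via x↦r, Dx↦r'^{-1}Dx.
L = (6 + 16·x + 16·x^2)·Dx + (1 + 10·x + 24·x^2 + 16·x^3)·Dx^2  (order 2).
h: a_k = 0, -16, 48, -640/3, 1088, -29696/5, …
ICs: h(0) = 0, h′(0) = -16.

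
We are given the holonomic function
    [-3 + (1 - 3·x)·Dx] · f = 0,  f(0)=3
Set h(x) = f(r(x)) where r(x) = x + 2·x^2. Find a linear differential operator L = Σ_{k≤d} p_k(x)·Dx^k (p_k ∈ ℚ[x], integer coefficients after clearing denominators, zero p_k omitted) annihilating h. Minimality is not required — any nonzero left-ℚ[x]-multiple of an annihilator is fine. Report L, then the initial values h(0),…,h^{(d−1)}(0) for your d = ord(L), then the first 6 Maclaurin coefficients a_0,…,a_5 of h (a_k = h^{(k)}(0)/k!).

L = (3 + 12·x) + (-1 + 3·x + 6·x^2)·Dx  (order 1).
h: a_k = 3, 9, 45, 189, 837, 3645, …
ICs: h(0) = 3.

f: a_k = 3, 9, 27, 81, 243, 729, …
Change of var in L_f (x↦r) gives L₀.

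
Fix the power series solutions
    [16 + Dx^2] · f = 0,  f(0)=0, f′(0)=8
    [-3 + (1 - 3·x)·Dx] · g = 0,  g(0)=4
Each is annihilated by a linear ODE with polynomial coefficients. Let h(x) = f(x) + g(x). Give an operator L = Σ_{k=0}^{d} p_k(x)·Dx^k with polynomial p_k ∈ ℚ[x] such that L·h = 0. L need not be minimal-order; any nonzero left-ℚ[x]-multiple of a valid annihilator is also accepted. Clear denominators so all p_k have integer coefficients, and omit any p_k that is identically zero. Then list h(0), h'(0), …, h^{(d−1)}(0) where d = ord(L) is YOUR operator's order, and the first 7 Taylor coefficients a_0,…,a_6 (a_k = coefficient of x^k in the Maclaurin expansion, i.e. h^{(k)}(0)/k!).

f: a_k = 0, 8, 0, -64/3, 0, 256/15, 0, …
g: a_k = 4, 12, 36, 108, 324, 972, 2916, …
L₀ := lclm(L_f,L_g); ord L₀ ≤ 2+1.
L = (-1680 + 2304·x - 3456·x^2) + (272 - 1584·x + 3456·x^2 - 3456·x^3)·Dx + (-105 + 144·x - 216·x^2)·Dx^2 + (17 - 99·x + 216·x^2 - 216·x^3)·Dx^3  (order 3).
h: a_k = 4, 20, 36, 260/3, 324, 14836/15, 2916, …
ICs: h(0) = 4, h′(0) = 20, h′′(0) = 72.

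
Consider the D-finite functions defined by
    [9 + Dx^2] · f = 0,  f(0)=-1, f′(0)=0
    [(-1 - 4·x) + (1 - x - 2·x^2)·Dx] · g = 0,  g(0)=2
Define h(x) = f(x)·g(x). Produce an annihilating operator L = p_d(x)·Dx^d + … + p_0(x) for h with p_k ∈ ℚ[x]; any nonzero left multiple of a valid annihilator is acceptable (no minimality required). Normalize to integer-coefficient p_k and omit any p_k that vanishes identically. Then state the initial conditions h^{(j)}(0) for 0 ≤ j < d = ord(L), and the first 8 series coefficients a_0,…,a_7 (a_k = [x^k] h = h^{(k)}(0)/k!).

f: a_k = -1, 0, 9/2, 0, -27/8, 0, 81/80, 0, …
g: a_k = 2, 2, 6, 10, 22, 42, 86, 170, …
Sym-product of L_f,L_g gives L₀ (≤ ord 2).
L = (-5 + 9·x + 18·x^2) + (2 + 8·x)·Dx + (-1 + x + 2·x^2)·Dx^2  (order 2).
h: a_k = -2, -2, 3, -1, -7/4, -15/4, -209/40, -509/40, …
ICs: h(0) = -2, h′(0) = -2.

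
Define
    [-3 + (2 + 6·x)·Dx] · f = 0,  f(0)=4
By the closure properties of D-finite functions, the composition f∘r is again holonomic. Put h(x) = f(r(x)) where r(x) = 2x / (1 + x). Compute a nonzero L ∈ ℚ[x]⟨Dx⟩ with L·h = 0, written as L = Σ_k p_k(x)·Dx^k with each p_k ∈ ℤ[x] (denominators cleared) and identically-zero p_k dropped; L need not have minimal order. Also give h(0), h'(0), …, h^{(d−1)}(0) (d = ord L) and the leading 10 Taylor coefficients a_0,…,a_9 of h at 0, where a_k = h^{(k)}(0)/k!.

f: a_k = 4, 6, -9/2, 27/4, -405/32, 1701/64, -15309/256, 72171/512, -2814669/8192, 14073345/16384, …
Change of var in L_f (x↦r) gives L₀.
L = -3 + (1 + 8·x + 7·x^2)·Dx  (order 1).
h: a_k = 4, 12, -30, 102, -861/2, 4137/2, -42987/4, 234975/4, -10648221/32, 61936809/32, …
ICs: h(0) = 4.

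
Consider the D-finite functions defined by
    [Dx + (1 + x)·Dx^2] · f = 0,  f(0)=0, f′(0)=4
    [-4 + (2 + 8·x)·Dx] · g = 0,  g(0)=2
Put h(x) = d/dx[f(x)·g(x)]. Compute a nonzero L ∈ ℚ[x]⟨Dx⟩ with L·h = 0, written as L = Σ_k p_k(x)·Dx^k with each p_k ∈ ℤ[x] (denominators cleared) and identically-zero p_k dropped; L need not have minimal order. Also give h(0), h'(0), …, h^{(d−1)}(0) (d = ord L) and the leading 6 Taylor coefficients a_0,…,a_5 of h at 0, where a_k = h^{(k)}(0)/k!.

L = (-4 + 40·x + 8·x^2) + (28 + 174·x + 264·x^2 + 64·x^3)·Dx + (5 + 47·x + 138·x^2 + 128·x^3 + 32·x^4)·Dx^2  (order 2).
h: a_k = 8, 24, -64, 520/3, -1556/3, 8416/5, …
ICs: h(0) = 8, h′(0) = 24.

f: a_k = 0, 4, -2, 4/3, -1, 4/5, …
g: a_k = 2, 4, -4, 8, -20, 56, …
Product ⇒ symmetric product L₀, ord ≤ 2.
Differentiate: ansatz ord ≤ ord L₀ ⇒ L.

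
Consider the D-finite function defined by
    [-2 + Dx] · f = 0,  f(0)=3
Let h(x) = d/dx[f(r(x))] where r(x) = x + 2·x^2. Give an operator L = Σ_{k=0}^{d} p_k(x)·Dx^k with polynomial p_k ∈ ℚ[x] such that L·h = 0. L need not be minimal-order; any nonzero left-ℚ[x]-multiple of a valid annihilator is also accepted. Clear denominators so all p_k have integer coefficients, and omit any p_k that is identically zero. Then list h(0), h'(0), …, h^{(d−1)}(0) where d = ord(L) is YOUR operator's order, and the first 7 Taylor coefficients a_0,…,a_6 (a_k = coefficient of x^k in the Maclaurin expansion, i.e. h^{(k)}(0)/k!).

L = (6 + 16·x + 32·x^2) + (-1 - 4·x)·Dx  (order 1).
h: a_k = 6, 36, 84, 200, 324, 2648/5, 10424/15, …
ICs: h(0) = 6.

f: a_k = 3, 6, 6, 4, 2, 4/5, 4/15, …
h₀=f(r): pull back L_f along r ⇒ L₀.
Differentiate: ansatz ord ≤ ord L₀ ⇒ L.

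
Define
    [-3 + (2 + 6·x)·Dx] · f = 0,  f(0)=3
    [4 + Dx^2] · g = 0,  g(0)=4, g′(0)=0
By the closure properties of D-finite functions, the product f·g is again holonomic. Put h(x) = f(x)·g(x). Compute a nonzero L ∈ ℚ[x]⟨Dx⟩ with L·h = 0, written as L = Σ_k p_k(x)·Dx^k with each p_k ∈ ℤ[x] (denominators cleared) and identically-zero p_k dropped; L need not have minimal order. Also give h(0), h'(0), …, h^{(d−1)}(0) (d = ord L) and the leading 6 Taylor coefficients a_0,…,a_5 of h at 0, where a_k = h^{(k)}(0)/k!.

f: a_k = 3, 9/2, -27/8, 81/16, -1215/128, 5103/256, …
g: a_k = 4, 0, -8, 0, 8/3, 0, …
f·g: L₀ = L_f ⊗_s L_g, ord ≤ 1·2.
L = (43 + 96·x + 144·x^2) + (-12 - 36·x)·Dx + (4 + 24·x + 36·x^2)·Dx^2  (order 2).
h: a_k = 12, 18, -75/2, -63/4, -95/32, 3279/64, …
ICs: h(0) = 12, h′(0) = 18.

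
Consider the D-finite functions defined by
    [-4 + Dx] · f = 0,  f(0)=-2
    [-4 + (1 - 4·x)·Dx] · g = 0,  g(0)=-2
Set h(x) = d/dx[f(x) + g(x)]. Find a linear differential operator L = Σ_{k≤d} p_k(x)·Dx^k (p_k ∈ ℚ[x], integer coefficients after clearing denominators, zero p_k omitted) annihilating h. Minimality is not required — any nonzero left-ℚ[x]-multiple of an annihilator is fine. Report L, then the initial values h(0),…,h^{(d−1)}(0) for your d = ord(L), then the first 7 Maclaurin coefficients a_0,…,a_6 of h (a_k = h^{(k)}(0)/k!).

f: a_k = -2, -8, -16, -64/3, -64/3, -256/15, -512/45, …
g: a_k = -2, -8, -32, -128, -512, -2048, -8192, …
L₀ := lclm(L_f,L_g); ord L₀ ≤ 1+1.
h₀' ⇒ L via d/dx closure of L₀.
L = (64 + 128·x) + (-20 - 32·x + 64·x^2)·Dx + (1 - 16·x^2)·Dx^2  (order 2).
h: a_k = -16, -96, -448, -6400/3, -30976/3, -738304/15, -10323968/45, …
ICs: h(0) = -16, h′(0) = -96.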